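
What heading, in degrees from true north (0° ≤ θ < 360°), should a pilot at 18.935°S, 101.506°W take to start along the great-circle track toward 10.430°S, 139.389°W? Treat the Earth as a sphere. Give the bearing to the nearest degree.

Δλ = -139.389 − -101.506 = -37.883°.
θ = atan2( sin Δλ · cos φ₂ , cos φ₁ · sin φ₂ − sin φ₁ · cos φ₂ · cos Δλ )
  = atan2(-0.60390, 0.08064) = -82.394° → normalised to [0°, 360°): 277.606°.

278°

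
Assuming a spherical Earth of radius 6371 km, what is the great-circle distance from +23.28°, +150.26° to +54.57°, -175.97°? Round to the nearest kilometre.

4461 km

Δλ = -175.97 − 150.26 = -326.23°; wrapped into (−180°, 180°]: 33.77°.
Δφ = 54.57 − 23.28 = 31.29°.
a = sin²(Δφ/2) + cos φ₁ · cos φ₂ · sin²(Δλ/2) = 0.117649.
c = 2·atan2(√a, √(1−a)) = 0.70022 rad → d = 6371·c ≈ 4461.09 km.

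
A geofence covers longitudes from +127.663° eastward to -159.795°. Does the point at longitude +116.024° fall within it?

Band width going east from +127.663° to -159.795°: ((-159.795 − 127.663) mod 360) = 72.542°.
Offset of +116.024° east of the west edge: ((116.024 − 127.663) mod 360) = 348.361°.
348.361° > 72.542° ⇒ outside.

No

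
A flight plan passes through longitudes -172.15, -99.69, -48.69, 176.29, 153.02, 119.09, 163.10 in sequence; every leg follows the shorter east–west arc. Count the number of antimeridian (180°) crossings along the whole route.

1

Leg 1: -172.15° → -99.69°, shortest Δλ = 72.46° (east) — does not cross 180°.
Leg 2: -99.69° → -48.69°, shortest Δλ = 51.0° (east) — does not cross 180°.
Leg 3: -48.69° → +176.29°, shortest Δλ = -135.02° (west) — crosses 180°.
Leg 4: +176.29° → +153.02°, shortest Δλ = -23.27° (west) — does not cross 180°.
Leg 5: +153.02° → +119.09°, shortest Δλ = -33.93° (west) — does not cross 180°.
Leg 6: +119.09° → +163.10°, shortest Δλ = 44.01° (east) — does not cross 180°.
Total crossings: 1.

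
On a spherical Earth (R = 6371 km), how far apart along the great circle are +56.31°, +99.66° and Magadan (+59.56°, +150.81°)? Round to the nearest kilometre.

2965 km

Δλ = 150.81 − 99.66 = 51.15°.
Δφ = 59.56 − 56.31 = 3.25°.
a = sin²(Δφ/2) + cos φ₁ · cos φ₂ · sin²(Δλ/2) = 0.053176.
c = 2·atan2(√a, √(1−a)) = 0.46539 rad → d = 6371·c ≈ 2964.99 km.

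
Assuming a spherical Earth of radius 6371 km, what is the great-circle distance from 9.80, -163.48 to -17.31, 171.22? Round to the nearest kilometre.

4101 km

Δλ = 171.22 − -163.48 = 334.70°; wrapped into (−180°, 180°]: -25.30°.
Δφ = -17.31 − 9.80 = -27.11°.
a = sin²(Δφ/2) + cos φ₁ · cos φ₂ · sin²(Δλ/2) = 0.100052.
c = 2·atan2(√a, √(1−a)) = 0.64367 rad → d = 6371·c ≈ 4100.85 km.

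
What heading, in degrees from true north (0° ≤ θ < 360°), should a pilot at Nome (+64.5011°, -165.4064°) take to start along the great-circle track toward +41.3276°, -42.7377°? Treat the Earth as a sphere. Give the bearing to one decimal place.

44.2°

Δλ = -42.7377 − -165.4064 = 122.6687°.
θ = atan2( sin Δλ · cos φ₂ , cos φ₁ · sin φ₂ − sin φ₁ · cos φ₂ · cos Δλ )
  = atan2(0.63215, 0.65015) = 44.196° → normalised to [0°, 360°): 44.196°.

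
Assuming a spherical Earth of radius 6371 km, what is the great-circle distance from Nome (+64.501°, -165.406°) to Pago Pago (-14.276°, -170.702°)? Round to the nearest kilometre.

Δλ = -170.702 − -165.406 = -5.296°.
Δφ = -14.276 − 64.501 = -78.777°.
a = sin²(Δφ/2) + cos φ₁ · cos φ₂ · sin²(Δλ/2) = 0.403576.
c = 2·atan2(√a, √(1−a)) = 1.37673 rad → d = 6371·c ≈ 8771.17 km.

8771 km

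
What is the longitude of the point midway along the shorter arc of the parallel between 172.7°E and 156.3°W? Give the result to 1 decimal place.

Signed shortest Δλ from +172.7° to -156.3° is +31.0°.
Midpoint longitude = +172.7° + (+31.0°)/2 = +172.7° + 15.5° = +188.2°.
Normalise into (−180°, 180°]: -171.8°.
(The naïve average (+172.7 + -156.3)/2 = 8.2° is on the wrong side of the globe.)

171.8°W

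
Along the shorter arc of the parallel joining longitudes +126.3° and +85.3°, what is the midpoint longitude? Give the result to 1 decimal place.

+105.8°

Signed shortest Δλ from +126.3° to +85.3° is -41.0°.
Midpoint longitude = +126.3° + (-41.0°)/2 = +126.3° − 20.5° = +105.8°.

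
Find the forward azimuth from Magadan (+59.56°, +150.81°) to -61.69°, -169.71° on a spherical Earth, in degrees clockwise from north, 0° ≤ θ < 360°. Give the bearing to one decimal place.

Δλ = -169.71 − 150.81 = -320.52°; wrapped into (−180°, 180°]: 39.48°.
θ = atan2( sin Δλ · cos φ₂ , cos φ₁ · sin φ₂ − sin φ₁ · cos φ₂ · cos Δλ )
  = atan2(0.30153, -0.76163) = 158.401° → normalised to [0°, 360°): 158.401°.

158.4°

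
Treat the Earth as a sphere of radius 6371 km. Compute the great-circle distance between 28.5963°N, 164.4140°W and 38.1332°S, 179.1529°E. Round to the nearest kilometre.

7614 km

Δλ = 179.1529 − -164.4140 = 343.5669°; wrapped into (−180°, 180°]: -16.4331°.
Δφ = -38.1332 − 28.5963 = -66.7295°.
a = sin²(Δφ/2) + cos φ₁ · cos φ₂ · sin²(Δλ/2) = 0.316570.
c = 2·atan2(√a, √(1−a)) = 1.19516 rad → d = 6371·c ≈ 7614.39 km.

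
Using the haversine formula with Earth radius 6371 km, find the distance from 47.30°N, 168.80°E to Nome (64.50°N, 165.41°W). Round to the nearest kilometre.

2463 km

Δλ = -165.41 − 168.80 = -334.21°; wrapped into (−180°, 180°]: 25.79°.
Δφ = 64.50 − 47.30 = 17.20°.
a = sin²(Δφ/2) + cos φ₁ · cos φ₂ · sin²(Δλ/2) = 0.036901.
c = 2·atan2(√a, √(1−a)) = 0.38660 rad → d = 6371·c ≈ 2463.00 km.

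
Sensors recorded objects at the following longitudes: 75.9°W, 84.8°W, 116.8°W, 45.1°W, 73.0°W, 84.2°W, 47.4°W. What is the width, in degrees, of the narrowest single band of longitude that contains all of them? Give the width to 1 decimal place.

71.7°

Sort the longitudes: -116.8°, -84.8°, -84.2°, -75.9°, -73.0°, -47.4°, -45.1°.
Eastward gaps between consecutive values (wrapping around): 32.0°, 0.6°, 8.3°, 2.9°, 25.6°, 2.3°, 288.3°.
Largest gap = 288.3° ⇒ minimal covering band is its complement: 360° − 288.3° = 71.7°.
Band runs from -116.8° eastward to -45.1°.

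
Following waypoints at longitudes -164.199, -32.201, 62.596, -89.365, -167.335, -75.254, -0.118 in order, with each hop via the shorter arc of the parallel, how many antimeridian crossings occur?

Leg 1: -164.199° → -32.201°, shortest Δλ = 131.998° (east) — does not cross 180°.
Leg 2: -32.201° → +62.596°, shortest Δλ = 94.797° (east) — does not cross 180°.
Leg 3: +62.596° → -89.365°, shortest Δλ = -151.961° (west) — does not cross 180°.
Leg 4: -89.365° → -167.335°, shortest Δλ = -77.97° (west) — does not cross 180°.
Leg 5: -167.335° → -75.254°, shortest Δλ = 92.081° (east) — does not cross 180°.
Leg 6: -75.254° → -0.118°, shortest Δλ = 75.136° (east) — does not cross 180°.
Total crossings: 0.

0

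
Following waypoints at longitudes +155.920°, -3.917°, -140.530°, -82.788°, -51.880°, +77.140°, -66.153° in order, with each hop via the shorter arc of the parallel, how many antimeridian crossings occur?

0

Leg 1: +155.920° → -3.917°, shortest Δλ = -159.837° (west) — does not cross 180°.
Leg 2: -3.917° → -140.530°, shortest Δλ = -136.613° (west) — does not cross 180°.
Leg 3: -140.530° → -82.788°, shortest Δλ = 57.742° (east) — does not cross 180°.
Leg 4: -82.788° → -51.880°, shortest Δλ = 30.908° (east) — does not cross 180°.
Leg 5: -51.880° → +77.140°, shortest Δλ = 129.02° (east) — does not cross 180°.
Leg 6: +77.140° → -66.153°, shortest Δλ = -143.293° (west) — does not cross 180°.
Total crossings: 0.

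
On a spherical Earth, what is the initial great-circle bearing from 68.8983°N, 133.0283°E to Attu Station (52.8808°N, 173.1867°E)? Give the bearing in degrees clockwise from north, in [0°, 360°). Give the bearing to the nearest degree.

Δλ = 173.1867 − 133.0283 = 40.1584°.
θ = atan2( sin Δλ · cos φ₂ , cos φ₁ · sin φ₂ − sin φ₁ · cos φ₂ · cos Δλ )
  = atan2(0.38918, -0.14321) = 110.202° → normalised to [0°, 360°): 110.202°.

110°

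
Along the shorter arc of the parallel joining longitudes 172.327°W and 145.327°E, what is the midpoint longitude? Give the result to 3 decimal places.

166.500°E

Signed shortest Δλ from -172.327° to +145.327° is -42.346°.
Midpoint longitude = -172.327° + (-42.346°)/2 = -172.327° − 21.173° = -193.500°.
Normalise into (−180°, 180°]: +166.500°.
(The naïve average (-172.327 + +145.327)/2 = -13.5° is on the wrong side of the globe.)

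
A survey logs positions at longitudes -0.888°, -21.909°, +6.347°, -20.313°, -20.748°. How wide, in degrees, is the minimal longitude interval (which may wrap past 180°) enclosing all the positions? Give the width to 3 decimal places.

28.256°

Sort the longitudes: -21.909°, -20.748°, -20.313°, -0.888°, +6.347°.
Eastward gaps between consecutive values (wrapping around): 1.161°, 0.435°, 19.425°, 7.235°, 331.744°.
Largest gap = 331.744° ⇒ minimal covering band is its complement: 360° − 331.744° = 28.256°.
Band runs from -21.909° eastward to +6.347°.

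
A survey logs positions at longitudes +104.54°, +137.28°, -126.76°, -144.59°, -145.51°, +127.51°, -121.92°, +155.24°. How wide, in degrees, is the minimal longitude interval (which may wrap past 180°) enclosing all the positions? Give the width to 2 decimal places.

133.54°

Sort the longitudes: -145.51°, -144.59°, -126.76°, -121.92°, +104.54°, +127.51°, +137.28°, +155.24°.
Eastward gaps between consecutive values (wrapping around): 0.92°, 17.83°, 4.84°, 226.46°, 22.97°, 9.77°, 17.96°, 59.25°.
Largest gap = 226.46° ⇒ minimal covering band is its complement: 360° − 226.46° = 133.54°.
Band runs from +104.54° eastward to -121.92°, crossing the antimeridian.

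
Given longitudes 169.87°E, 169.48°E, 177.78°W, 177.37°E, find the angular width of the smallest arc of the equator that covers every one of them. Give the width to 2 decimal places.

12.74°

Sort the longitudes: -177.78°, +169.48°, +169.87°, +177.37°.
Eastward gaps between consecutive values (wrapping around): 347.26°, 0.39°, 7.50°, 4.85°.
Largest gap = 347.26° ⇒ minimal covering band is its complement: 360° − 347.26° = 12.74°.
Band runs from +169.48° eastward to -177.78°, crossing the antimeridian.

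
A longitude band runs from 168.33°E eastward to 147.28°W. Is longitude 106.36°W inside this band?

No

Band width going east from +168.33° to -147.28°: ((-147.28 − 168.33) mod 360) = 44.39°.
Offset of -106.36° east of the west edge: ((-106.36 − 168.33) mod 360) = 85.31°.
85.31° > 44.39° ⇒ outside.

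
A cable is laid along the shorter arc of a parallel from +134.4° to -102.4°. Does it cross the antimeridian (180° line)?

Yes

Naïve |-102.4 − 134.4| = 236.8° > 180°, so the shorter arc goes the other way round — across 180°.
Signed shortest Δλ = ((-102.4 − 134.4 + 180) mod 360) − 180 = 123.2°.
Going east by 123.2° from +134.4° passes through 180° before reaching -102.4°.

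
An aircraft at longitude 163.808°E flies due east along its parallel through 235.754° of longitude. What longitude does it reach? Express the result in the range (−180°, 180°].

39.562°E

Start at +163.808°; shift +235.754° → +399.562°.
+399.562° lies outside (−180°, 180°]; subtract 360° → +39.562°.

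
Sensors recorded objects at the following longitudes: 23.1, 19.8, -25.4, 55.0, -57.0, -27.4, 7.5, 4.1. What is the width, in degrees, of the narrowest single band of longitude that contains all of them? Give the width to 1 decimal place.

Sort the longitudes: -57.0°, -27.4°, -25.4°, +4.1°, +7.5°, +19.8°, +23.1°, +55.0°.
Eastward gaps between consecutive values (wrapping around): 29.6°, 2.0°, 29.5°, 3.4°, 12.3°, 3.3°, 31.9°, 248.0°.
Largest gap = 248.0° ⇒ minimal covering band is its complement: 360° − 248.0° = 112.0°.
Band runs from -57.0° eastward to +55.0°.

112.0°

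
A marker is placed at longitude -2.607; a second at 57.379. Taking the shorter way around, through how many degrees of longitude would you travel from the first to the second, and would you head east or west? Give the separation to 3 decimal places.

Raw difference: 57.379 − -2.607 = 59.986°.
Normalise into (−180°, 180°]: 59.986° stays 59.986°.
Positive ⇒ the second point lies to the east; separation 59.986°.

59.986° east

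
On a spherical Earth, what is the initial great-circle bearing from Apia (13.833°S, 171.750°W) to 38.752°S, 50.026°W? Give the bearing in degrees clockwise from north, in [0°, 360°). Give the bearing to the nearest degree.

Δλ = -50.026 − -171.750 = 121.724°.
θ = atan2( sin Δλ · cos φ₂ , cos φ₁ · sin φ₂ − sin φ₁ · cos φ₂ · cos Δλ )
  = atan2(0.66334, -0.70584) = 136.778° → normalised to [0°, 360°): 136.778°.

137°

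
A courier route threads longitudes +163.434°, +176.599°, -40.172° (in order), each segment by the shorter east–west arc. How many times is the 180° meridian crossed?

Leg 1: +163.434° → +176.599°, shortest Δλ = 13.165° (east) — does not cross 180°.
Leg 2: +176.599° → -40.172°, shortest Δλ = 143.229° (east) — crosses 180°.
Total crossings: 1.

1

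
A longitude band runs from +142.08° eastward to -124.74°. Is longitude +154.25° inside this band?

Yes

Band width going east from +142.08° to -124.74°: ((-124.74 − 142.08) mod 360) = 93.18°.
Offset of +154.25° east of the west edge: ((154.25 − 142.08) mod 360) = 12.17°.
12.17° ≤ 93.18° ⇒ inside.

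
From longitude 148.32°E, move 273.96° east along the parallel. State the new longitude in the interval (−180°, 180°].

62.28°E

Start at +148.32°; shift +273.96° → +422.28°.
+422.28° lies outside (−180°, 180°]; subtract 360° → +62.28°.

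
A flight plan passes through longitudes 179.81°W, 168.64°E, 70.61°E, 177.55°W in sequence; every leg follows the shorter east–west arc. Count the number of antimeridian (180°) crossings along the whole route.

2

Leg 1: -179.81° → +168.64°, shortest Δλ = -11.55° (west) — crosses 180°.
Leg 2: +168.64° → +70.61°, shortest Δλ = -98.03° (west) — does not cross 180°.
Leg 3: +70.61° → -177.55°, shortest Δλ = 111.84° (east) — crosses 180°.
Total crossings: 2.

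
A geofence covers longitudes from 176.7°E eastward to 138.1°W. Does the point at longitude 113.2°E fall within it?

No

Band width going east from +176.7° to -138.1°: ((-138.1 − 176.7) mod 360) = 45.2°.
Offset of +113.2° east of the west edge: ((113.2 − 176.7) mod 360) = 296.5°.
296.5° > 45.2° ⇒ outside.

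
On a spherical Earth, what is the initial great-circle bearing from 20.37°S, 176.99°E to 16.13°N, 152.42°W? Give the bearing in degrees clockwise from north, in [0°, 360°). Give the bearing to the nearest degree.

Δλ = -152.42 − 176.99 = -329.41°; wrapped into (−180°, 180°]: 30.59°.
θ = atan2( sin Δλ · cos φ₂ , cos φ₁ · sin φ₂ − sin φ₁ · cos φ₂ · cos Δλ )
  = atan2(0.48886, 0.54829) = 41.720° → normalised to [0°, 360°): 41.720°.

42°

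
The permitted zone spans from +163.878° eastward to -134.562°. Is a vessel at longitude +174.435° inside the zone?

Band width going east from +163.878° to -134.562°: ((-134.562 − 163.878) mod 360) = 61.560°.
Offset of +174.435° east of the west edge: ((174.435 − 163.878) mod 360) = 10.557°.
10.557° ≤ 61.560° ⇒ inside.

Yes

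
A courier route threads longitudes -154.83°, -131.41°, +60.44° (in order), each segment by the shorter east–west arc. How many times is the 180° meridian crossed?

1

Leg 1: -154.83° → -131.41°, shortest Δλ = 23.42° (east) — does not cross 180°.
Leg 2: -131.41° → +60.44°, shortest Δλ = -168.15° (west) — crosses 180°.
Total crossings: 1.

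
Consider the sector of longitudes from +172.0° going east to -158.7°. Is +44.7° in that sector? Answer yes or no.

Band width going east from +172.0° to -158.7°: ((-158.7 − 172.0) mod 360) = 29.3°.
Offset of +44.7° east of the west edge: ((44.7 − 172.0) mod 360) = 232.7°.
232.7° > 29.3° ⇒ outside.

No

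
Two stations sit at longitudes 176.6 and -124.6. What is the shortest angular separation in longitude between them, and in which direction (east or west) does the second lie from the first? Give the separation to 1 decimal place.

Raw difference: -124.6 − 176.6 = -301.2°.
Normalise into (−180°, 180°]: -301.2° + 360° = 58.8°.
Positive ⇒ the second point lies to the east; separation 58.8°.

58.8° east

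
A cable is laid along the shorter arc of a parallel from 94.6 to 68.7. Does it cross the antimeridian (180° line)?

No

Signed shortest Δλ = ((68.7 − 94.6 + 180) mod 360) − 180 = -25.9°.
Going west by 25.9° from +94.6° reaches +68.7° without touching 180°.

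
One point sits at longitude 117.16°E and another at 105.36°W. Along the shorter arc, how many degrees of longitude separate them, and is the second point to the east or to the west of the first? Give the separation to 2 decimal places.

137.48° east

Raw difference: -105.36 − 117.16 = -222.52°.
Normalise into (−180°, 180°]: -222.52° + 360° = 137.48°.
Positive ⇒ the second point lies to the east; separation 137.48°.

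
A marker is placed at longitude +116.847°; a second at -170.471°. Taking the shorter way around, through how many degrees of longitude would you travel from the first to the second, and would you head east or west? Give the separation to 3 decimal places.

Raw difference: -170.471 − 116.847 = -287.318°.
Normalise into (−180°, 180°]: -287.318° + 360° = 72.682°.
Positive ⇒ the second point lies to the east; separation 72.682°.

72.682° east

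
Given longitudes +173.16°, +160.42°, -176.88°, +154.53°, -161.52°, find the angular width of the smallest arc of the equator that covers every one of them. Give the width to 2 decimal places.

Sort the longitudes: -176.88°, -161.52°, +154.53°, +160.42°, +173.16°.
Eastward gaps between consecutive values (wrapping around): 15.36°, 316.05°, 5.89°, 12.74°, 9.96°.
Largest gap = 316.05° ⇒ minimal covering band is its complement: 360° − 316.05° = 43.95°.
Band runs from +154.53° eastward to -161.52°, crossing the antimeridian.

43.95°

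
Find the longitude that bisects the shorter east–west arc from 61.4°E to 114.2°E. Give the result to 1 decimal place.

87.8°E

Signed shortest Δλ from +61.4° to +114.2° is +52.8°.
Midpoint longitude = +61.4° + (+52.8°)/2 = +61.4° + 26.4° = +87.8°.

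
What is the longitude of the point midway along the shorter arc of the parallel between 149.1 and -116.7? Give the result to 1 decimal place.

-163.8°

Signed shortest Δλ from +149.1° to -116.7° is +94.2°.
Midpoint longitude = +149.1° + (+94.2°)/2 = +149.1° + 47.1° = +196.2°.
Normalise into (−180°, 180°]: -163.8°.
(The naïve average (+149.1 + -116.7)/2 = 16.2° is on the wrong side of the globe.)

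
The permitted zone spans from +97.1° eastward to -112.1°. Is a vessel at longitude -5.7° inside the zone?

Band width going east from +97.1° to -112.1°: ((-112.1 − 97.1) mod 360) = 150.8°.
Offset of -5.7° east of the west edge: ((-5.7 − 97.1) mod 360) = 257.2°.
257.2° > 150.8° ⇒ outside.

No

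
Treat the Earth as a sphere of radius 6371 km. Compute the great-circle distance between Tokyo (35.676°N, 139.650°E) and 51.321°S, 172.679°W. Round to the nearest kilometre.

10732 km

Δλ = -172.679 − 139.650 = -312.329°; wrapped into (−180°, 180°]: 47.671°.
Δφ = -51.321 − 35.676 = -86.997°.
a = sin²(Δφ/2) + cos φ₁ · cos φ₂ · sin²(Δλ/2) = 0.556712.
c = 2·atan2(√a, √(1−a)) = 1.68446 rad → d = 6371·c ≈ 10731.72 km.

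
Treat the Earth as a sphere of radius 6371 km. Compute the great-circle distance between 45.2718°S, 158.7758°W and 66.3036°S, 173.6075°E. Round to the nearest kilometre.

2857 km

Δλ = 173.6075 − -158.7758 = 332.3833°; wrapped into (−180°, 180°]: -27.6167°.
Δφ = -66.3036 − -45.2718 = -21.0318°.
a = sin²(Δφ/2) + cos φ₁ · cos φ₂ · sin²(Δλ/2) = 0.049421.
c = 2·atan2(√a, √(1−a)) = 0.44836 rad → d = 6371·c ≈ 2856.51 km.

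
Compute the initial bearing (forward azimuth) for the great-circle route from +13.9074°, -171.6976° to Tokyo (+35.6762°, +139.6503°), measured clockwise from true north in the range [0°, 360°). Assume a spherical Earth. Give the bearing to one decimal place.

Δλ = 139.6503 − -171.6976 = 311.3479°; wrapped into (−180°, 180°]: -48.6521°.
θ = atan2( sin Δλ · cos φ₂ , cos φ₁ · sin φ₂ − sin φ₁ · cos φ₂ · cos Δλ )
  = atan2(-0.60982, 0.43712) = -54.367° → normalised to [0°, 360°): 305.633°.

305.6°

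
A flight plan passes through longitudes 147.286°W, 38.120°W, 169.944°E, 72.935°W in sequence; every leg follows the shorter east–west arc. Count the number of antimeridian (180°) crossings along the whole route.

2

Leg 1: -147.286° → -38.120°, shortest Δλ = 109.166° (east) — does not cross 180°.
Leg 2: -38.120° → +169.944°, shortest Δλ = -151.936° (west) — crosses 180°.
Leg 3: +169.944° → -72.935°, shortest Δλ = 117.121° (east) — crosses 180°.
Total crossings: 2.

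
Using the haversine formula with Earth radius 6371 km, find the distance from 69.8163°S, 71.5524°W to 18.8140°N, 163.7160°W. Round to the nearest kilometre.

Δλ = -163.7160 − -71.5524 = -92.1636°.
Δφ = 18.8140 − -69.8163 = 88.6303°.
a = sin²(Δφ/2) + cos φ₁ · cos φ₂ · sin²(Δλ/2) = 0.657511.
c = 2·atan2(√a, √(1−a)) = 1.89128 rad → d = 6371·c ≈ 12049.33 km.

12049 km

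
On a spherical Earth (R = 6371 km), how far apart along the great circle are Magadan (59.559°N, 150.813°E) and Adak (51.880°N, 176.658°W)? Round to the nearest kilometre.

Δλ = -176.658 − 150.813 = -327.471°; wrapped into (−180°, 180°]: 32.529°.
Δφ = 51.880 − 59.559 = -7.679°.
a = sin²(Δφ/2) + cos φ₁ · cos φ₂ · sin²(Δλ/2) = 0.029017.
c = 2·atan2(√a, √(1−a)) = 0.34236 rad → d = 6371·c ≈ 2181.15 km.

2181 km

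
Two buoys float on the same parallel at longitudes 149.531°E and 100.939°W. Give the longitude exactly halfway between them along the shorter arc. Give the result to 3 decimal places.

155.704°W

Signed shortest Δλ from +149.531° to -100.939° is +109.530°.
Midpoint longitude = +149.531° + (+109.530°)/2 = +149.531° + 54.765° = +204.296°.
Normalise into (−180°, 180°]: -155.704°.
(The naïve average (+149.531 + -100.939)/2 = 24.296° is on the wrong side of the globe.)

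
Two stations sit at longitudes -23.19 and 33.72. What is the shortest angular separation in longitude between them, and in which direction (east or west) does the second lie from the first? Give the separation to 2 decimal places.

Raw difference: 33.72 − -23.19 = 56.91°.
Normalise into (−180°, 180°]: 56.91° stays 56.91°.
Positive ⇒ the second point lies to the east; separation 56.91°.

56.91° east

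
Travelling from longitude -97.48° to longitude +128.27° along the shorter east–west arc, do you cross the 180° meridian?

Yes

Naïve |128.27 − -97.48| = 225.75° > 180°, so the shorter arc goes the other way round — across 180°.
Signed shortest Δλ = ((128.27 − -97.48 + 180) mod 360) − 180 = -134.25°.
Going west by 134.25° from -97.48° passes through 180° before reaching +128.27°.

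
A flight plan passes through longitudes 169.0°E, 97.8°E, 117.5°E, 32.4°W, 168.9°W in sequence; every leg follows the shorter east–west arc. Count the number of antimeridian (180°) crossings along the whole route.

0

Leg 1: +169.0° → +97.8°, shortest Δλ = -71.2° (west) — does not cross 180°.
Leg 2: +97.8° → +117.5°, shortest Δλ = 19.7° (east) — does not cross 180°.
Leg 3: +117.5° → -32.4°, shortest Δλ = -149.9° (west) — does not cross 180°.
Leg 4: -32.4° → -168.9°, shortest Δλ = -136.5° (west) — does not cross 180°.
Total crossings: 0.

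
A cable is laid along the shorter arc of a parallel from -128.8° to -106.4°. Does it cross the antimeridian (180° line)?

No

Signed shortest Δλ = ((-106.4 − -128.8 + 180) mod 360) − 180 = 22.4°.
Going east by 22.4° from -128.8° reaches -106.4° without touching 180°.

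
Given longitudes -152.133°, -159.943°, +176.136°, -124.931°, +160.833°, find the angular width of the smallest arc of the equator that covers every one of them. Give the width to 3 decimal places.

74.236°

Sort the longitudes: -159.943°, -152.133°, -124.931°, +160.833°, +176.136°.
Eastward gaps between consecutive values (wrapping around): 7.810°, 27.202°, 285.764°, 15.303°, 23.921°.
Largest gap = 285.764° ⇒ minimal covering band is its complement: 360° − 285.764° = 74.236°.
Band runs from +160.833° eastward to -124.931°, crossing the antimeridian.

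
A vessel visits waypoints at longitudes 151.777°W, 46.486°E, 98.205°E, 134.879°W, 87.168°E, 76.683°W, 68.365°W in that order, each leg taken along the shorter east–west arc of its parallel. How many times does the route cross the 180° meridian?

Leg 1: -151.777° → +46.486°, shortest Δλ = -161.737° (west) — crosses 180°.
Leg 2: +46.486° → +98.205°, shortest Δλ = 51.719° (east) — does not cross 180°.
Leg 3: +98.205° → -134.879°, shortest Δλ = 126.916° (east) — crosses 180°.
Leg 4: -134.879° → +87.168°, shortest Δλ = -137.953° (west) — crosses 180°.
Leg 5: +87.168° → -76.683°, shortest Δλ = -163.851° (west) — does not cross 180°.
Leg 6: -76.683° → -68.365°, shortest Δλ = 8.318° (east) — does not cross 180°.
Total crossings: 3.

3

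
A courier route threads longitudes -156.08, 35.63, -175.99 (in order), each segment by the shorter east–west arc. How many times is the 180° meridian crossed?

Leg 1: -156.08° → +35.63°, shortest Δλ = -168.29° (west) — crosses 180°.
Leg 2: +35.63° → -175.99°, shortest Δλ = 148.38° (east) — crosses 180°.
Total crossings: 2.

2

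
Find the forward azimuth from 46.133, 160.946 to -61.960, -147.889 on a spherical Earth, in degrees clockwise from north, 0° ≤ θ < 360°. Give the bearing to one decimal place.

156.0°

Δλ = -147.889 − 160.946 = -308.835°; wrapped into (−180°, 180°]: 51.165°.
θ = atan2( sin Δλ · cos φ₂ , cos φ₁ · sin φ₂ − sin φ₁ · cos φ₂ · cos Δλ )
  = atan2(0.36618, -0.82417) = 156.044° → normalised to [0°, 360°): 156.044°.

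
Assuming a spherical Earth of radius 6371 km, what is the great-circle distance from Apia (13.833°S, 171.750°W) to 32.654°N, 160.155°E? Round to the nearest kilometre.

5970 km

Δλ = 160.155 − -171.750 = 331.905°; wrapped into (−180°, 180°]: -28.095°.
Δφ = 32.654 − -13.833 = 46.487°.
a = sin²(Δφ/2) + cos φ₁ · cos φ₂ · sin²(Δλ/2) = 0.203906.
c = 2·atan2(√a, √(1−a)) = 0.93702 rad → d = 6371·c ≈ 5969.78 km.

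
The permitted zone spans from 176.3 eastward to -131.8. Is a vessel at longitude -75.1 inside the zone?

No

Band width going east from +176.3° to -131.8°: ((-131.8 − 176.3) mod 360) = 51.9°.
Offset of -75.1° east of the west edge: ((-75.1 − 176.3) mod 360) = 108.6°.
108.6° > 51.9° ⇒ outside.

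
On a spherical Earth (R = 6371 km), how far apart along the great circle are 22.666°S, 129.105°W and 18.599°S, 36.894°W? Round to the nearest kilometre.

Δλ = -36.894 − -129.105 = 92.211°.
Δφ = -18.599 − -22.666 = 4.067°.
a = sin²(Δφ/2) + cos φ₁ · cos φ₂ · sin²(Δλ/2) = 0.455417.
c = 2·atan2(√a, √(1−a)) = 1.48151 rad → d = 6371·c ≈ 9438.71 km.

9439 km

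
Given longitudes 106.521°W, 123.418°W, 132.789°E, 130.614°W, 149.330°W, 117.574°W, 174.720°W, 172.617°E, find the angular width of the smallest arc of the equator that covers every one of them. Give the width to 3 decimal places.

Sort the longitudes: -174.720°, -149.330°, -130.614°, -123.418°, -117.574°, -106.521°, +132.789°, +172.617°.
Eastward gaps between consecutive values (wrapping around): 25.390°, 18.716°, 7.196°, 5.844°, 11.053°, 239.310°, 39.828°, 12.663°.
Largest gap = 239.310° ⇒ minimal covering band is its complement: 360° − 239.310° = 120.690°.
Band runs from +132.789° eastward to -106.521°, crossing the antimeridian.

120.690°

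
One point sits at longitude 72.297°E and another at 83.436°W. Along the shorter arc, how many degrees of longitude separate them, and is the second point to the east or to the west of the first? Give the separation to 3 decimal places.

Raw difference: -83.436 − 72.297 = -155.733°.
Normalise into (−180°, 180°]: -155.733° stays -155.733°.
Negative ⇒ the second point lies to the west; separation 155.733°.

155.733° west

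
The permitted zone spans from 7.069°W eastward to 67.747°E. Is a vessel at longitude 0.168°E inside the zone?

Band width going east from -7.069° to +67.747°: ((67.747 − -7.069) mod 360) = 74.816°.
Offset of +0.168° east of the west edge: ((0.168 − -7.069) mod 360) = 7.237°.
7.237° ≤ 74.816° ⇒ inside.

Yes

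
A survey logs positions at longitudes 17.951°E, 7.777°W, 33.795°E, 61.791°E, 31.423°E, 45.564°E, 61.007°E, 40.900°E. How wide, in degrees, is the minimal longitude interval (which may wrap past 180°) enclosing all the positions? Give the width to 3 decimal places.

Sort the longitudes: -7.777°, +17.951°, +31.423°, +33.795°, +40.900°, +45.564°, +61.007°, +61.791°.
Eastward gaps between consecutive values (wrapping around): 25.728°, 13.472°, 2.372°, 7.105°, 4.664°, 15.443°, 0.784°, 290.432°.
Largest gap = 290.432° ⇒ minimal covering band is its complement: 360° − 290.432° = 69.568°.
Band runs from -7.777° eastward to +61.791°.

69.568°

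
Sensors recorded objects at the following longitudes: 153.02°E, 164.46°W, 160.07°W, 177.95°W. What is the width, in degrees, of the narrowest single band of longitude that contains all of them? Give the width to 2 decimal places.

Sort the longitudes: -177.95°, -164.46°, -160.07°, +153.02°.
Eastward gaps between consecutive values (wrapping around): 13.49°, 4.39°, 313.09°, 29.03°.
Largest gap = 313.09° ⇒ minimal covering band is its complement: 360° − 313.09° = 46.91°.
Band runs from +153.02° eastward to -160.07°, crossing the antimeridian.

46.91°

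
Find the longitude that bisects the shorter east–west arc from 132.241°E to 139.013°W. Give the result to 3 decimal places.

Signed shortest Δλ from +132.241° to -139.013° is +88.746°.
Midpoint longitude = +132.241° + (+88.746°)/2 = +132.241° + 44.373° = +176.614°.
(The naïve average (+132.241 + -139.013)/2 = -3.386° is on the wrong side of the globe.)

176.614°E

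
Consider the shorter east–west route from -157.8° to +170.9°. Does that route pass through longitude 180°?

Naïve |170.9 − -157.8| = 328.7° > 180°, so the shorter arc goes the other way round — across 180°.
Signed shortest Δλ = ((170.9 − -157.8 + 180) mod 360) − 180 = -31.3°.
Going west by 31.3° from -157.8° passes through 180° before reaching +170.9°.

Yes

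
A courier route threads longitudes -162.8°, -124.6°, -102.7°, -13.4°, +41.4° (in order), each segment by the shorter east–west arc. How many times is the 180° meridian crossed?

Leg 1: -162.8° → -124.6°, shortest Δλ = 38.2° (east) — does not cross 180°.
Leg 2: -124.6° → -102.7°, shortest Δλ = 21.9° (east) — does not cross 180°.
Leg 3: -102.7° → -13.4°, shortest Δλ = 89.3° (east) — does not cross 180°.
Leg 4: -13.4° → +41.4°, shortest Δλ = 54.8° (east) — does not cross 180°.
Total crossings: 0.

0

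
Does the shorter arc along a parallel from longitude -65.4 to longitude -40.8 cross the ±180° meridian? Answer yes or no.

No

Signed shortest Δλ = ((-40.8 − -65.4 + 180) mod 360) − 180 = 24.6°.
Going east by 24.6° from -65.4° reaches -40.8° without touching 180°.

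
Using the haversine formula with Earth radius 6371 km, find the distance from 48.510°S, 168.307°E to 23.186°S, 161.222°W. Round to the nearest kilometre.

3885 km

Δλ = -161.222 − 168.307 = -329.529°; wrapped into (−180°, 180°]: 30.471°.
Δφ = -23.186 − -48.510 = 25.324°.
a = sin²(Δφ/2) + cos φ₁ · cos φ₂ · sin²(Δλ/2) = 0.090103.
c = 2·atan2(√a, √(1−a)) = 0.60974 rad → d = 6371·c ≈ 3884.68 km.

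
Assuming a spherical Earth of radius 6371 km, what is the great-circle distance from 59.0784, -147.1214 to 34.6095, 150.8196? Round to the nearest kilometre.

Δλ = 150.8196 − -147.1214 = 297.9410°; wrapped into (−180°, 180°]: -62.0590°.
Δφ = 34.6095 − 59.0784 = -24.4689°.
a = sin²(Δφ/2) + cos φ₁ · cos φ₂ · sin²(Δλ/2) = 0.157288.
c = 2·atan2(√a, √(1−a)) = 0.81561 rad → d = 6371·c ≈ 5196.25 km.

5196 km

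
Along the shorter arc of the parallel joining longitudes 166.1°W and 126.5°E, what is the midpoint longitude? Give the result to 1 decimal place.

Signed shortest Δλ from -166.1° to +126.5° is -67.4°.
Midpoint longitude = -166.1° + (-67.4°)/2 = -166.1° − 33.7° = -199.8°.
Normalise into (−180°, 180°]: +160.2°.
(The naïve average (-166.1 + +126.5)/2 = -19.8° is on the wrong side of the globe.)

160.2°E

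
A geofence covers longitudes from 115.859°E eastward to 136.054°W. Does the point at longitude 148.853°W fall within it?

Band width going east from +115.859° to -136.054°: ((-136.054 − 115.859) mod 360) = 108.087°.
Offset of -148.853° east of the west edge: ((-148.853 − 115.859) mod 360) = 95.288°.
95.288° ≤ 108.087° ⇒ inside.

Yes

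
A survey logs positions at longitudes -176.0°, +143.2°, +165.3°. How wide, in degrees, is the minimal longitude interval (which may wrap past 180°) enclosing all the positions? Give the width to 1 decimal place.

40.8°

Sort the longitudes: -176.0°, +143.2°, +165.3°.
Eastward gaps between consecutive values (wrapping around): 319.2°, 22.1°, 18.7°.
Largest gap = 319.2° ⇒ minimal covering band is its complement: 360° − 319.2° = 40.8°.
Band runs from +143.2° eastward to -176.0°, crossing the antimeridian.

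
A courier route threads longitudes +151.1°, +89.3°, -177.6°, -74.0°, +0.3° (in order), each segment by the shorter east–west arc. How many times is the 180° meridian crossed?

Leg 1: +151.1° → +89.3°, shortest Δλ = -61.8° (west) — does not cross 180°.
Leg 2: +89.3° → -177.6°, shortest Δλ = 93.1° (east) — crosses 180°.
Leg 3: -177.6° → -74.0°, shortest Δλ = 103.6° (east) — does not cross 180°.
Leg 4: -74.0° → +0.3°, shortest Δλ = 74.3° (east) — does not cross 180°.
Total crossings: 1.

1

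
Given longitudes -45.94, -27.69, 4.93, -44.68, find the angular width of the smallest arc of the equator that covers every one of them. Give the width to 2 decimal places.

Sort the longitudes: -45.94°, -44.68°, -27.69°, +4.93°.
Eastward gaps between consecutive values (wrapping around): 1.26°, 16.99°, 32.62°, 309.13°.
Largest gap = 309.13° ⇒ minimal covering band is its complement: 360° − 309.13° = 50.87°.
Band runs from -45.94° eastward to +4.93°.

50.87°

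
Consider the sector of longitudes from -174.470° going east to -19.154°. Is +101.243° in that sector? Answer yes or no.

No

Band width going east from -174.470° to -19.154°: ((-19.154 − -174.470) mod 360) = 155.316°.
Offset of +101.243° east of the west edge: ((101.243 − -174.470) mod 360) = 275.713°.
275.713° > 155.316° ⇒ outside.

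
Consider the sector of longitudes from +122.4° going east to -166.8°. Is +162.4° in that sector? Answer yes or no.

Band width going east from +122.4° to -166.8°: ((-166.8 − 122.4) mod 360) = 70.8°.
Offset of +162.4° east of the west edge: ((162.4 − 122.4) mod 360) = 40.0°.
40.0° ≤ 70.8° ⇒ inside.

Yes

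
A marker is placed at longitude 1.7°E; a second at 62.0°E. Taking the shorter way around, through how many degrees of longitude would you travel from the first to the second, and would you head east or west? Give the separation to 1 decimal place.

60.3° east

Raw difference: 62.0 − 1.7 = 60.3°.
Normalise into (−180°, 180°]: 60.3° stays 60.3°.
Positive ⇒ the second point lies to the east; separation 60.3°.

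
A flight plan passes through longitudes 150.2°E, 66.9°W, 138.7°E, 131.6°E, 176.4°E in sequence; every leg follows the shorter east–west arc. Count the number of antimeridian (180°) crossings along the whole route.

2

Leg 1: +150.2° → -66.9°, shortest Δλ = 142.9° (east) — crosses 180°.
Leg 2: -66.9° → +138.7°, shortest Δλ = -154.4° (west) — crosses 180°.
Leg 3: +138.7° → +131.6°, shortest Δλ = -7.1° (west) — does not cross 180°.
Leg 4: +131.6° → +176.4°, shortest Δλ = 44.8° (east) — does not cross 180°.
Total crossings: 2.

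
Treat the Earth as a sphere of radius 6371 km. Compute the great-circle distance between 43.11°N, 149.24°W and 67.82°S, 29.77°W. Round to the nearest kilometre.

15591 km

Δλ = -29.77 − -149.24 = 119.47°.
Δφ = -67.82 − 43.11 = -110.93°.
a = sin²(Δφ/2) + cos φ₁ · cos φ₂ · sin²(Δλ/2) = 0.884210.
c = 2·atan2(√a, √(1−a)) = 2.44716 rad → d = 6371·c ≈ 15590.88 km.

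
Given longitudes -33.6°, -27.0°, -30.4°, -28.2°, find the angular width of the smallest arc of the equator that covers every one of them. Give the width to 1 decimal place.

Sort the longitudes: -33.6°, -30.4°, -28.2°, -27.0°.
Eastward gaps between consecutive values (wrapping around): 3.2°, 2.2°, 1.2°, 353.4°.
Largest gap = 353.4° ⇒ minimal covering band is its complement: 360° − 353.4° = 6.6°.
Band runs from -33.6° eastward to -27.0°.

6.6°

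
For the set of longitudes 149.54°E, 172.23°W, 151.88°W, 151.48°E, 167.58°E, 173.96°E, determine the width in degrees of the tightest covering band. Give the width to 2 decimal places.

58.58°

Sort the longitudes: -172.23°, -151.88°, +149.54°, +151.48°, +167.58°, +173.96°.
Eastward gaps between consecutive values (wrapping around): 20.35°, 301.42°, 1.94°, 16.10°, 6.38°, 13.81°.
Largest gap = 301.42° ⇒ minimal covering band is its complement: 360° − 301.42° = 58.58°.
Band runs from +149.54° eastward to -151.88°, crossing the antimeridian.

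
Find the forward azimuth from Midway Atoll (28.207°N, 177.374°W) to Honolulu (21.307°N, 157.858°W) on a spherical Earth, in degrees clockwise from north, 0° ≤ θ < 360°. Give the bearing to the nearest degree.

107°

Δλ = -157.858 − -177.374 = 19.516°.
θ = atan2( sin Δλ · cos φ₂ , cos φ₁ · sin φ₂ − sin φ₁ · cos φ₂ · cos Δλ )
  = atan2(0.31124, -0.09484) = 106.947° → normalised to [0°, 360°): 106.947°.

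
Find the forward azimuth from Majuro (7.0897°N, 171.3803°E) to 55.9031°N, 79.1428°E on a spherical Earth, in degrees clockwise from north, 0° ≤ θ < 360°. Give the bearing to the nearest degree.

Δλ = 79.1428 − 171.3803 = -92.2375°.
θ = atan2( sin Δλ · cos φ₂ , cos φ₁ · sin φ₂ − sin φ₁ · cos φ₂ · cos Δλ )
  = atan2(-0.56017, 0.82446) = -34.194° → normalised to [0°, 360°): 325.806°.

326°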